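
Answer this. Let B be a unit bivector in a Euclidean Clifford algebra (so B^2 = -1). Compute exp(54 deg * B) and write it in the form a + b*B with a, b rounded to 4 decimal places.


For a unit bivector B with B^2 = -1, the exponential series gives
e^(theta*B) = cos(theta) + sin(theta)*B (the GA analogue of Euler's formula).
theta = 54 degrees = 0.942478 rad
cos(54 deg) = 0.5878
sin(54 deg) = 0.8090
exp(theta*B) = 0.5878 + 0.8090*B


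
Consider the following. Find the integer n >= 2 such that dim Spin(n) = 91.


dim Spin(n) = dim so(n) = n(n-1)/2.
Solve n(n-1)/2 = 91, i.e. n^2 - n - 182 = 0.
Discriminant = 1 + 8*91 = 729
n = (1 + sqrt(729))/2 = (1 + 27)/2 = 14


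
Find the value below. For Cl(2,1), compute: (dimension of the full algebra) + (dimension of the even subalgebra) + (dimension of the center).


n = 2 + 1 = 3
Total dim = 2^3 = 8
Even subalgebra dim = 2^2 = 4
n is odd, so center dim = 2
Sum = 8 + 4 + 2 = 14


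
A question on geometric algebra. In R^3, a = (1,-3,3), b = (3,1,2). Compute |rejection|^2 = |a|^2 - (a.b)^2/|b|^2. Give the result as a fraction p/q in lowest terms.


|a|^2 = 1^2 + (-3)^2 + 3^2 = 19
|b|^2 = 3^2 + 1^2 + 2^2 = 14
a . b = 1*3 + (-3)*1 + 3*2 = 6
(a.b)^2 = 6^2 = 36
|rej|^2 = 19 - 36/14
= (266 - 36)/14
= 230/14
In lowest terms: 115/7


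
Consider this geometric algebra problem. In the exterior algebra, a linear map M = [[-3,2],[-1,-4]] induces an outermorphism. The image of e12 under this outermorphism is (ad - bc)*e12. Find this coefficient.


The outermorphism of a linear map f sends e1^e2 to f(e1)^f(e2).
f(e1) = -3*e1 - 1*e2
f(e2) = 2*e1 - 4*e2
f(e1) ^ f(e2) = (-3*e1 - 1*e2) ^ (2*e1 - 4*e2)
= (-3)*(-4)*e12 + (-1)*2*e21
= (12 - (-2))*e12
= 14*e12
Coefficient = 14


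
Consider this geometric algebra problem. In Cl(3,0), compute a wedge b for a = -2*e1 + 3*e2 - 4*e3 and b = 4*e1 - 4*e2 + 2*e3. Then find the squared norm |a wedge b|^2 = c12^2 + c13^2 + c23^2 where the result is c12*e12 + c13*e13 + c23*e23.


a wedge b = (a1*b2 - a2*b1)*e12 + (a1*b3 - a3*b1)*e13 + (a2*b3 - a3*b2)*e23
e12 coeff: (-2)*(-4) - 3*4 = 8 - 12 = -4
e13 coeff: (-2)*2 - (-4)*4 = -4 - (-16) = 12
e23 coeff: 3*2 - (-4)*(-4) = 6 - 16 = -10
|a wedge b|^2 = (-4)^2 + 12^2 + (-10)^2
= 16 + 144 + 100
= 260


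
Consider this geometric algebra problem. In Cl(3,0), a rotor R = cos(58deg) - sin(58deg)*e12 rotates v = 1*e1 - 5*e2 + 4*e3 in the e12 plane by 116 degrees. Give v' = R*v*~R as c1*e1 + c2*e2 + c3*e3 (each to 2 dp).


Rotor R = cos(58deg) - sin(58deg)*e12
Rotation angle theta = 2 * 58 = 116 degrees in the e12 plane (e1 -> e2).
The component perpendicular to the plane (e3) is invariant: v'_3 = v3 = 4.00
cos(116deg) = -0.4384, sin(116deg) = 0.8988
v'_1 = v1*cos(theta) - v2*sin(theta) = 1*(-0.4384) - (-5)*0.8988 = 4.06
v'_2 = v1*sin(theta) + v2*cos(theta) = 1*0.8988 + (-5)*(-0.4384) = 3.09
v' = 4.06*e1 + 3.09*e2 + 4.00*e3


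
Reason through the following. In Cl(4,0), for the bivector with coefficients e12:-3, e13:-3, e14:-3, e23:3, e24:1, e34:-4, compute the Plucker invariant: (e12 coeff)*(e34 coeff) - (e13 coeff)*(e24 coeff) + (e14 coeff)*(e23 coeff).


Plucker relation: af - be + cd
a*f = (-3)*(-4) = 12
b*e = (-3)*1 = -3
c*d = (-3)*3 = -9
af - be + cd = 12 - (-3) + (-9)
= 6


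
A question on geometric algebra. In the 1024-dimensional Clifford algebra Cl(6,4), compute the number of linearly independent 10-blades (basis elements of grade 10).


Number of grade-k basis blades in Cl(p,q) with n = p + q is C(n, k).
n = 6 + 4 = 10
C(10, 10) = 10! / (10! * 0!)
= 3628800 / (3628800 * 1)
= 1


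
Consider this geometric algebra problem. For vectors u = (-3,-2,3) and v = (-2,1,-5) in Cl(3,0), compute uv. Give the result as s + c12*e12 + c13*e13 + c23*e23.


In Cl(3,0): e_i^2 = 1, e_ie_j = -e_je_i for i != j.
Scalar part = u . v = (-3)*(-2) + (-2)*1 + 3*(-5)
= 6 + (-2) + (-15) = -11
e12 coeff = (-3)*1 - (-2)*(-2) = -3 - 4 = -7
e13 coeff = (-3)*(-5) - 3*(-2) = 15 - (-6) = 21
e23 coeff = (-2)*(-5) - 3*1 = 10 - 3 = 7
uv = -11 - 7*e12 + 21*e13 + 7*e23


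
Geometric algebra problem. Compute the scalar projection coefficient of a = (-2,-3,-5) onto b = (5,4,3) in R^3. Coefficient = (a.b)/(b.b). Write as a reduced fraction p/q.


Projection coefficient = (a . b) / (b . b)
a . b = (-2)*5 + (-3)*4 + (-5)*3
= -10 + (-12) + (-15) = -37
b . b = 5^2 + 4^2 + 3^2
= 25 + 16 + 9 = 50
Coefficient = -37/50
In lowest terms: -37/50


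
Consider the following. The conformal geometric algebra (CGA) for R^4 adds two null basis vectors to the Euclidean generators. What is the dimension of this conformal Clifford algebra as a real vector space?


The conformal model of R^4 uses Cl(5,1): the 4 Euclidean generators plus two extra orthogonal generators e+ (e+^2 = +1) and e- (e-^2 = -1), from which the null vectors e0, einf are built.
Number of generators m = 4 + 2 = 6.
dim Cl(p,q) = 2^m = 2^6 = 64


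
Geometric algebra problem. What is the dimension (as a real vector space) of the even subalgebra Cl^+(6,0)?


Even subalgebra dimension = 2^(n-1)
n = 6 + 0 = 6
2^(6 - 1) = 2^5 = 32
Verification: sum of C(6,k) for even k = 1 + 15 + 15 + 1 = 32
Result = 32


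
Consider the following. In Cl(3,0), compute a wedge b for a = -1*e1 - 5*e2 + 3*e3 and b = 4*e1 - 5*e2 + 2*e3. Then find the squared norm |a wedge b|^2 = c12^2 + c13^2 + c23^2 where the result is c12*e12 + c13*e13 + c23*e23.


a wedge b = (a1*b2 - a2*b1)*e12 + (a1*b3 - a3*b1)*e13 + (a2*b3 - a3*b2)*e23
e12 coeff: (-1)*(-5) - (-5)*4 = 5 - (-20) = 25
e13 coeff: (-1)*2 - 3*4 = -2 - 12 = -14
e23 coeff: (-5)*2 - 3*(-5) = -10 - (-15) = 5
|a wedge b|^2 = 25^2 + (-14)^2 + 5^2
= 625 + 196 + 25
= 846


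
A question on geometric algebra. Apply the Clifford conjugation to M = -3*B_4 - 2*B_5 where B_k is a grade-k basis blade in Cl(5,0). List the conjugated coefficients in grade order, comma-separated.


Clifford conjugate sign for grade k: (-1)^(k(k+1)/2)
Grade 4: (-1)^(4*5/2) = (-1)^10 = 1, coeff -3 -> -3
Grade 5: (-1)^(5*6/2) = (-1)^15 = -1, coeff -2 -> 2
Conjugated coefficients: -3, 2


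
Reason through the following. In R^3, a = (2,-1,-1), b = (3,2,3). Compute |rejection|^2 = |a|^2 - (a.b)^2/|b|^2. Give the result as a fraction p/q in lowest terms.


|a|^2 = 2^2 + (-1)^2 + (-1)^2 = 6
|b|^2 = 3^2 + 2^2 + 3^2 = 22
a . b = 2*3 + (-1)*2 + (-1)*3 = 1
(a.b)^2 = 1^2 = 1
|rej|^2 = 6 - 1/22
= (132 - 1)/22
= 131/22
In lowest terms: 131/22


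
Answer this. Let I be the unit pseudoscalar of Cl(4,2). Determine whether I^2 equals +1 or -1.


The pseudoscalar I = e1...e_n (product of all n generators) of Cl(p,q) satisfies I^2 = (-1)^(q + n(n-1)/2).
p = 4, q = 2, n = p + q = 6
n(n-1)/2 = 6 * 5 / 2 = 15
Exponent = q + n(n-1)/2 = 2 + 15 = 17
I^2 = (-1)^17 = -1


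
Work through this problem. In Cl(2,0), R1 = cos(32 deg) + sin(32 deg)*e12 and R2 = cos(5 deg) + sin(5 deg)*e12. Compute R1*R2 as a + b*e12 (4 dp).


Same-plane rotors commute and their half-angles add:
R1*R2 = cos(a1 + a2) + sin(a1 + a2)*e12.
a1 + a2 = 32 + 5 = 37 deg
cos(37 deg) = 0.7986
sin(37 deg) = 0.6018
R1*R2 = 0.7986 + 0.6018*e12


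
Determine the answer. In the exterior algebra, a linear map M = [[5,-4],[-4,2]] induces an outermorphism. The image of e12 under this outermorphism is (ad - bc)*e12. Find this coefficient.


The outermorphism of a linear map f sends e1^e2 to f(e1)^f(e2).
f(e1) = 5*e1 - 4*e2
f(e2) = -4*e1 + 2*e2
f(e1) ^ f(e2) = (5*e1 - 4*e2) ^ (-4*e1 + 2*e2)
= 5*2*e12 + (-4)*(-4)*e21
= (10 - 16)*e12
= -6*e12
Coefficient = -6


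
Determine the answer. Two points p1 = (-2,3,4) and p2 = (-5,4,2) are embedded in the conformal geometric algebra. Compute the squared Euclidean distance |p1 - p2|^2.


p1 - p2 = (3, -1, 2)
|p1 - p2|^2 = 3^2 + (-1)^2 + 2^2
= 9 + 1 + 4
= 14


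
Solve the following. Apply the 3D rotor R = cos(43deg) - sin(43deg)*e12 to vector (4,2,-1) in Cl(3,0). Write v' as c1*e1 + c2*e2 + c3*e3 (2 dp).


Rotor R = cos(43deg) - sin(43deg)*e12
Rotation angle theta = 2 * 43 = 86 degrees in the e12 plane (e1 -> e2).
The component perpendicular to the plane (e3) is invariant: v'_3 = v3 = -1.00
cos(86deg) = 0.0698, sin(86deg) = 0.9976
v'_1 = v1*cos(theta) - v2*sin(theta) = 4*0.0698 - 2*0.9976 = -1.72
v'_2 = v1*sin(theta) + v2*cos(theta) = 4*0.9976 + 2*0.0698 = 4.13
v' = -1.72*e1 + 4.13*e2 - 1.00*e3


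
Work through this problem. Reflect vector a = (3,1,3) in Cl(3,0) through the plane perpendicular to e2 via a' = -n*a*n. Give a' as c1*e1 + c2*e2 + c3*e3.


Reflection formula: a' = -n*a*n, with n = e2 (unit vector, n^2 = 1).
For reflection through hyperplane perp to e2:
The component along e2 flips sign, others stay.
a = (3, 1, 3)
a' = (3, -1, 3)
a' = 3*e1 - 1*e2 + 3*e3


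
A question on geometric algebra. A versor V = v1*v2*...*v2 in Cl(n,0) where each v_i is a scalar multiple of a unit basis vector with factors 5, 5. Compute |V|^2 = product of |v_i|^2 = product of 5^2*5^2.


Each vector v_i has |v_i|^2 = s_i^2
Squared scales: 5^2 = 25, 5^2 = 25
|V|^2 = 25 * 25
= 625


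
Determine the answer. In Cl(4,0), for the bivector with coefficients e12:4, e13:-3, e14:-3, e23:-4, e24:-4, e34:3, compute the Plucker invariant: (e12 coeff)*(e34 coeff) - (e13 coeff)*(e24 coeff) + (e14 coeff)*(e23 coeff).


Plucker relation: af - be + cd
a*f = 4*3 = 12
b*e = (-3)*(-4) = 12
c*d = (-3)*(-4) = 12
af - be + cd = 12 - 12 + 12
= 12


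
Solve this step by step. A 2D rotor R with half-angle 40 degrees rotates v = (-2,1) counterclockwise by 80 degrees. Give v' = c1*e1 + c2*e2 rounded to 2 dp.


Rotor R = cos(40deg) - sin(40deg)*e12
Rotation angle theta = 2 * 40 = 80 degrees
v' = R*v*~R rotates v by theta.
cos(80deg) = 0.1736, sin(80deg) = 0.9848
v'_1 = -2*cos(80deg) - 1*sin(80deg)
= -2*0.1736 - 1*0.9848
= -1.33
v'_2 = -2*sin(80deg) + 1*cos(80deg)
= -2*0.9848 + 1*0.1736
= -1.80
v' = -1.33*e1 - 1.80*e2


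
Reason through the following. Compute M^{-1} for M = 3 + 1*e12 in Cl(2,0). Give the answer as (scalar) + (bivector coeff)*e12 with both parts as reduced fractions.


M = 3 + 1*e12, where e12^2 = -1.
Since M commutes with its reverse ~M = a - b*e12, M * ~M = a^2 - b^2*e12^2 = a^2 + b^2.
So M^{-1} = ~M / (a^2 + b^2) = (a - b*e12)/(a^2 + b^2).
a^2 + b^2 = 9 + 1 = 10
Scalar part = 3/10 = 3/10
Bivector coeff = -1/10 = -1/10
M^{-1} = 3/10 - 1/10*e12


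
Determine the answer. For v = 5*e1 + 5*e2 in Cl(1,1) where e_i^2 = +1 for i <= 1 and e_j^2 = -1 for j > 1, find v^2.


v^2 = sum of c_i^2 * e_i^2
Positive signature terms (e_i^2 = +1): 5^2 = 25
Negative signature terms (e_j^2 = -1): 5^2 = 25
v^2 = 25 - 25 = 0


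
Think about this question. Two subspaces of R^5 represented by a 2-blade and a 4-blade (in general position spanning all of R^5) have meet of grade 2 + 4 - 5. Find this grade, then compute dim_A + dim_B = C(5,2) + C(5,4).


Meet grade = grade(A) + grade(B) - n
= 2 + 4 - 5 = 1
C(5,2) = 10
C(5,4) = 5
dim_A + dim_B = 10 + 5 = 15


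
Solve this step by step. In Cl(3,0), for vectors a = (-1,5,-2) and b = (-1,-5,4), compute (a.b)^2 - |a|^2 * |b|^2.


a . b = (-1)*(-1) + 5*(-5) + (-2)*4
= 1 + (-25) + (-8) = -32
|a|^2 = (-1)^2 + 5^2 + (-2)^2 = 30
|b|^2 = (-1)^2 + (-5)^2 + 4^2 = 42
(a.b)^2 = (-32)^2 = 1024
|a|^2 * |b|^2 = 30 * 42 = 1260
Result = 1024 - 1260 = -236


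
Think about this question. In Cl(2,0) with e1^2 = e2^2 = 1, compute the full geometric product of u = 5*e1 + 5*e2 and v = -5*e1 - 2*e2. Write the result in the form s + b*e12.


Expand: (5*e1 + 5*e2)(-5*e1 - 2*e2)
= 5*(-5)*e1e1 + 5*(-2)*e1e2 + 5*(-5)*e2e1 + 5*(-2)*e2e2
Using e1^2 = e2^2 = 1, e2e1 = -e1e2:
Scalar part s = 5*(-5) + 5*(-2) = -25 + (-10) = -35
Bivector part b = 5*(-2) - 5*(-5) = -10 - (-25) = 15
uv = -35 + 15*e12


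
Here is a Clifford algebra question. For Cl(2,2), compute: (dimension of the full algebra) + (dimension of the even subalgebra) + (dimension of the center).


n = 2 + 2 = 4
Total dim = 2^4 = 16
Even subalgebra dim = 2^3 = 8
n is even, so center dim = 1
Sum = 16 + 8 + 1 = 25


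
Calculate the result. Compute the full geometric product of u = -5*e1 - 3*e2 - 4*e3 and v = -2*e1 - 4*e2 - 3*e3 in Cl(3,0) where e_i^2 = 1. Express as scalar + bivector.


In Cl(3,0): e_i^2 = 1, e_ie_j = -e_je_i for i != j.
Scalar part = u . v = (-5)*(-2) + (-3)*(-4) + (-4)*(-3)
= 10 + 12 + 12 = 34
e12 coeff = (-5)*(-4) - (-3)*(-2) = 20 - 6 = 14
e13 coeff = (-5)*(-3) - (-4)*(-2) = 15 - 8 = 7
e23 coeff = (-3)*(-3) - (-4)*(-4) = 9 - 16 = -7
uv = 34 + 14*e12 + 7*e13 - 7*e23


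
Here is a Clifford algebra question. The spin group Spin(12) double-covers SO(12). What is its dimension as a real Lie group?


Spin(n) double-covers SO(n); both have Lie algebra so(n) of dimension n(n-1)/2.
n = 12
n(n-1) = 12 * 11 = 132
dim Spin(12) = 132/2 = 66


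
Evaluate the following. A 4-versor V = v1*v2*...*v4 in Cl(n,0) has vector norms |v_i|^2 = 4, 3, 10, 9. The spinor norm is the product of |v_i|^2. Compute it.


Spinor norm N(V) = |v1|^2 * |v2|^2 * ... * |v4|^2
= 4 * 3 * 10 * 9
Running product: 4, 12, 120, 1080
N(V) = 1080


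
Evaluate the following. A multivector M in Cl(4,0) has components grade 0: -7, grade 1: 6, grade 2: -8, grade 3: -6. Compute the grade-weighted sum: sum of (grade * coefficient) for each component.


Grade-weighted sum = sum of grade_k * coefficient_k
0*(-7) = 0
1*6 = 6
2*(-8) = -16
3*(-6) = -18
Total = 0 + 6 + (-16) + (-18) = -28


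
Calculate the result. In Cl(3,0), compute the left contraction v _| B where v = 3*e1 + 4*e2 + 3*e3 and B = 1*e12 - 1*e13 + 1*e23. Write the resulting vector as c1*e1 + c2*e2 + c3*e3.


Left contraction v _| B = <vB>_1 (grade-1 part of the geometric product vB).
Using e1_|e12 = e2, e2_|e12 = -e1, e1_|e13 = e3, e3_|e13 = -e1, e2_|e23 = e3, e3_|e23 = -e2:
e1 coeff: -v2*b12 - v3*b13 = -(4)*(1) - (3)*(-1) = -1
e2 coeff: v1*b12 - v3*b23 = (3)*(1) - (3)*(1) = 0
e3 coeff: v1*b13 + v2*b23 = (3)*(-1) + (4)*(1) = 1
v _| B = -1*e1 + 0*e2 + 1*e3


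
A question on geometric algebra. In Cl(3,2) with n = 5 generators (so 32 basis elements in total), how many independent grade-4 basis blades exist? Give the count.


Number of grade-k basis blades in Cl(p,q) with n = p + q is C(n, k).
n = 3 + 2 = 5
C(5, 4) = 5! / (4! * 1!)
= 120 / (24 * 1)
= 5


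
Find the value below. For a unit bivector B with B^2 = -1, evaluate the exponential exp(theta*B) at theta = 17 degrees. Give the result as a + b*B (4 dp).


For a unit bivector B with B^2 = -1, the exponential series gives
e^(theta*B) = cos(theta) + sin(theta)*B (the GA analogue of Euler's formula).
theta = 17 degrees = 0.296706 rad
cos(17 deg) = 0.9563
sin(17 deg) = 0.2924
exp(theta*B) = 0.9563 + 0.2924*B


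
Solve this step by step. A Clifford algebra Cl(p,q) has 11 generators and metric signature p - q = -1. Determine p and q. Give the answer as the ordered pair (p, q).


We need p + q = 11 and p - q = -1.
Adding: 2p = 11 + (-1) = 10, so p = 5.
Then q = 11 - 5 = 6.
(p, q) = (5, 6)


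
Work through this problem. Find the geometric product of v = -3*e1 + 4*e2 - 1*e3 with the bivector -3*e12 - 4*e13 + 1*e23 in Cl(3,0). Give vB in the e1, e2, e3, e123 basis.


vB has grade-1 (vector) and grade-3 (trivector) parts: vB = (v _| B) + (v ^ B).
Vector part <vB>_1:
  e1: -v2*b12 - v3*b13 = -(4)*(-3) - (-1)*(-4) = 8
  e2: v1*b12 - v3*b23 = (-3)*(-3) - (-1)*(1) = 10
  e3: v1*b13 + v2*b23 = (-3)*(-4) + (4)*(1) = 16
Trivector part <vB>_3:
  e123: v1*b23 - v2*b13 + v3*b12 = (-3)*(1) - (4)*(-4) + (-1)*(-3) = 16
vB = 8*e1 + 10*e2 + 16*e3 + 16*e123


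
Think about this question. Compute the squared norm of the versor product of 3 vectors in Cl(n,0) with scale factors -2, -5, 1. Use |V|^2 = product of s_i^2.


Each vector v_i has |v_i|^2 = s_i^2
Squared scales: (-2)^2 = 4, (-5)^2 = 25, 1^2 = 1
|V|^2 = 4 * 25 * 1
= 100


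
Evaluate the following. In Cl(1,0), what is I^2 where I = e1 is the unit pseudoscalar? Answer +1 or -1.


The pseudoscalar I = e1...e_n (product of all n generators) of Cl(p,q) satisfies I^2 = (-1)^(q + n(n-1)/2).
p = 1, q = 0, n = p + q = 1
n(n-1)/2 = 1 * 0 / 2 = 0
Exponent = q + n(n-1)/2 = 0 + 0 = 0
I^2 = (-1)^0 = +1


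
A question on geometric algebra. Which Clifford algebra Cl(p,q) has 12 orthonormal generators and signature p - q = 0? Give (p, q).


We need p + q = 12 and p - q = 0.
Adding: 2p = 12 + 0 = 12, so p = 6.
Then q = 12 - 6 = 6.
(p, q) = (6, 6)


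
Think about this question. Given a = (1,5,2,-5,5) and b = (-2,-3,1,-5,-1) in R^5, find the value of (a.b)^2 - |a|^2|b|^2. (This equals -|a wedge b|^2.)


a . b = 1*(-2) + 5*(-3) + 2*1 + (-5)*(-5) + 5*(-1)
= -2 + (-15) + 2 + 25 + (-5) = 5
|a|^2 = 1^2 + 5^2 + 2^2 + (-5)^2 + 5^2 = 80
|b|^2 = (-2)^2 + (-3)^2 + 1^2 + (-5)^2 + (-1)^2 = 40
(a.b)^2 = 5^2 = 25
|a|^2 * |b|^2 = 80 * 40 = 3200
Result = 25 - 3200 = -3175


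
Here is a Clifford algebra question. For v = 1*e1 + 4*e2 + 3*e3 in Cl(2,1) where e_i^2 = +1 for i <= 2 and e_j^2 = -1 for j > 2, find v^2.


v^2 = sum of c_i^2 * e_i^2
Positive signature terms (e_i^2 = +1): 1^2 + 4^2 = 17
Negative signature terms (e_j^2 = -1): 3^2 = 9
v^2 = 17 - 9 = 8


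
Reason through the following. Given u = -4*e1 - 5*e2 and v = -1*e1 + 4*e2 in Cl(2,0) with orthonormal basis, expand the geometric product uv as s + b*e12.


Expand: (-4*e1 - 5*e2)(-1*e1 + 4*e2)
= (-4)*(-1)*e1e1 + (-4)*4*e1e2 + (-5)*(-1)*e2e1 + (-5)*4*e2e2
Using e1^2 = e2^2 = 1, e2e1 = -e1e2:
Scalar part s = (-4)*(-1) + (-5)*4 = 4 + (-20) = -16
Bivector part b = (-4)*4 - (-5)*(-1) = -16 - 5 = -21
uv = -16 - 21*e12


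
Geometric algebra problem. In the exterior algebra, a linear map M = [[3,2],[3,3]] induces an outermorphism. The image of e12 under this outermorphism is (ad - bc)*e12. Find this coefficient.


The outermorphism of a linear map f sends e1^e2 to f(e1)^f(e2).
f(e1) = 3*e1 + 3*e2
f(e2) = 2*e1 + 3*e2
f(e1) ^ f(e2) = (3*e1 + 3*e2) ^ (2*e1 + 3*e2)
= 3*3*e12 + 3*2*e21
= (9 - 6)*e12
= 3*e12
Coefficient = 3


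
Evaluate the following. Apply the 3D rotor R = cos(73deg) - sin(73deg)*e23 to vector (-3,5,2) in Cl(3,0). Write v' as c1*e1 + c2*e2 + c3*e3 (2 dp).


Rotor R = cos(73deg) - sin(73deg)*e23
Rotation angle theta = 2 * 73 = 146 degrees in the e23 plane (e2 -> e3).
The component perpendicular to the plane (e1) is invariant: v'_1 = v1 = -3.00
cos(146deg) = -0.8290, sin(146deg) = 0.5592
v'_2 = v2*cos(theta) - v3*sin(theta) = 5*(-0.8290) - 2*0.5592 = -5.26
v'_3 = v2*sin(theta) + v3*cos(theta) = 5*0.5592 + 2*(-0.8290) = 1.14
v' = -3.00*e1 - 5.26*e2 + 1.14*e3


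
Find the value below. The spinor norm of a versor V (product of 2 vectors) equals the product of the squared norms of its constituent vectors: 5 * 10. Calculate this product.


Spinor norm N(V) = |v1|^2 * |v2|^2 * ... * |v2|^2
= 5 * 10
Running product: 5, 50
N(V) = 50


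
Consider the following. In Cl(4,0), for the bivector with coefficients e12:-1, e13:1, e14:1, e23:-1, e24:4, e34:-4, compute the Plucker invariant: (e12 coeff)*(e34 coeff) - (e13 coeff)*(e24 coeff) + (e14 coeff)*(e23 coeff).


Plucker relation: af - be + cd
a*f = (-1)*(-4) = 4
b*e = 1*4 = 4
c*d = 1*(-1) = -1
af - be + cd = 4 - 4 + (-1)
= -1


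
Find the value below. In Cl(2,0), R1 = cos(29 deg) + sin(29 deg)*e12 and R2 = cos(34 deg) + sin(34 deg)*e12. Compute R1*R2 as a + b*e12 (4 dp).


Same-plane rotors commute and their half-angles add:
R1*R2 = cos(a1 + a2) + sin(a1 + a2)*e12.
a1 + a2 = 29 + 34 = 63 deg
cos(63 deg) = 0.4540
sin(63 deg) = 0.8910
R1*R2 = 0.4540 + 0.8910*e12


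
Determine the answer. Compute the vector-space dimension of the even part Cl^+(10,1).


Even subalgebra dimension = 2^(n-1)
n = 10 + 1 = 11
2^(11 - 1) = 2^10 = 1024
Verification: sum of C(11,k) for even k = 1 + 55 + 330 + 462 + 165 + 11 = 1024
Result = 1024


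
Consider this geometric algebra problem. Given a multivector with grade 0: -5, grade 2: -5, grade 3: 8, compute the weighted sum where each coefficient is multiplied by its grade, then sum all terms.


Grade-weighted sum = sum of grade_k * coefficient_k
0*(-5) = 0
2*(-5) = -10
3*8 = 24
Total = 0 + (-10) + 24 = 14


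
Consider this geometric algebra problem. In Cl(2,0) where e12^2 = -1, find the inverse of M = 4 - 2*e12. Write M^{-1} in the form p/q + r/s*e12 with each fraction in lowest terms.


M = 4 - 2*e12, where e12^2 = -1.
Since M commutes with its reverse ~M = a - b*e12, M * ~M = a^2 - b^2*e12^2 = a^2 + b^2.
So M^{-1} = ~M / (a^2 + b^2) = (a - b*e12)/(a^2 + b^2).
a^2 + b^2 = 16 + 4 = 20
Scalar part = 4/20 = 1/5
Bivector coeff = 2/20 = 1/10
M^{-1} = 1/5 + 1/10*e12


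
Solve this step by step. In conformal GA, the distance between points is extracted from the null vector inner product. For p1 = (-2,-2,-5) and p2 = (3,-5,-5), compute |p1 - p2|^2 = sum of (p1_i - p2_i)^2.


p1 - p2 = (-5, 3, 0)
|p1 - p2|^2 = (-5)^2 + 3^2 + 0^2
= 25 + 9 + 0
= 34


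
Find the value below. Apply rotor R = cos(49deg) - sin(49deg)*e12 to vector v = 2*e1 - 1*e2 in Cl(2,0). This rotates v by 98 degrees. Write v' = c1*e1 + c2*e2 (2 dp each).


Rotor R = cos(49deg) - sin(49deg)*e12
Rotation angle theta = 2 * 49 = 98 degrees
v' = R*v*~R rotates v by theta.
cos(98deg) = -0.1392, sin(98deg) = 0.9903
v'_1 = 2*cos(98deg) - (-1)*sin(98deg)
= 2*(-0.1392) - (-1)*0.9903
= 0.71
v'_2 = 2*sin(98deg) + (-1)*cos(98deg)
= 2*0.9903 + (-1)*(-0.1392)
= 2.12
v' = 0.71*e1 + 2.12*e2


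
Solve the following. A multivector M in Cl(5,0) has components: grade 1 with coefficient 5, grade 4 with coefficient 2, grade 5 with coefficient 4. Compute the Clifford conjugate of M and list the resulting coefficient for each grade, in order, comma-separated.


Clifford conjugate sign for grade k: (-1)^(k(k+1)/2)
Grade 1: (-1)^(1*2/2) = (-1)^1 = -1, coeff 5 -> -5
Grade 4: (-1)^(4*5/2) = (-1)^10 = 1, coeff 2 -> 2
Grade 5: (-1)^(5*6/2) = (-1)^15 = -1, coeff 4 -> -4
Conjugated coefficients: -5, 2, -4


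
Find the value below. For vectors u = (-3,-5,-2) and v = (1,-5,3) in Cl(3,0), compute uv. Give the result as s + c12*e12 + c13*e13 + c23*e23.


In Cl(3,0): e_i^2 = 1, e_ie_j = -e_je_i for i != j.
Scalar part = u . v = (-3)*1 + (-5)*(-5) + (-2)*3
= -3 + 25 + (-6) = 16
e12 coeff = (-3)*(-5) - (-5)*1 = 15 - (-5) = 20
e13 coeff = (-3)*3 - (-2)*1 = -9 - (-2) = -7
e23 coeff = (-5)*3 - (-2)*(-5) = -15 - 10 = -25
uv = 16 + 20*e12 - 7*e13 - 25*e23


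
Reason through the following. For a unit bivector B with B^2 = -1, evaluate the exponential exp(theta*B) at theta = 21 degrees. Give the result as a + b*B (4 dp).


For a unit bivector B with B^2 = -1, the exponential series gives
e^(theta*B) = cos(theta) + sin(theta)*B (the GA analogue of Euler's formula).
theta = 21 degrees = 0.366519 rad
cos(21 deg) = 0.9336
sin(21 deg) = 0.3584
exp(theta*B) = 0.9336 + 0.3584*B


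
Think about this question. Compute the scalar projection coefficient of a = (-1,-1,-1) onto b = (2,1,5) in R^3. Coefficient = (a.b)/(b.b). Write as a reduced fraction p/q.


Projection coefficient = (a . b) / (b . b)
a . b = (-1)*2 + (-1)*1 + (-1)*5
= -2 + (-1) + (-5) = -8
b . b = 2^2 + 1^2 + 5^2
= 4 + 1 + 25 = 30
Coefficient = -8/30
In lowest terms: -4/15


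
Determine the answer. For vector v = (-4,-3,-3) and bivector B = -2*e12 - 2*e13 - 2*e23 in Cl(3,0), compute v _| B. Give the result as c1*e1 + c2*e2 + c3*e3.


Left contraction v _| B = <vB>_1 (grade-1 part of the geometric product vB).
Using e1_|e12 = e2, e2_|e12 = -e1, e1_|e13 = e3, e3_|e13 = -e1, e2_|e23 = e3, e3_|e23 = -e2:
e1 coeff: -v2*b12 - v3*b13 = -(-3)*(-2) - (-3)*(-2) = -12
e2 coeff: v1*b12 - v3*b23 = (-4)*(-2) - (-3)*(-2) = 2
e3 coeff: v1*b13 + v2*b23 = (-4)*(-2) + (-3)*(-2) = 14
v _| B = -12*e1 + 2*e2 + 14*e3


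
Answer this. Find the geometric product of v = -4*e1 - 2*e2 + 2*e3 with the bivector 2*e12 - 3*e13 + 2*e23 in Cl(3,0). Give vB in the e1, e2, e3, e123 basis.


vB has grade-1 (vector) and grade-3 (trivector) parts: vB = (v _| B) + (v ^ B).
Vector part <vB>_1:
  e1: -v2*b12 - v3*b13 = -(-2)*(2) - (2)*(-3) = 10
  e2: v1*b12 - v3*b23 = (-4)*(2) - (2)*(2) = -12
  e3: v1*b13 + v2*b23 = (-4)*(-3) + (-2)*(2) = 8
Trivector part <vB>_3:
  e123: v1*b23 - v2*b13 + v3*b12 = (-4)*(2) - (-2)*(-3) + (2)*(2) = -10
vB = 10*e1 - 12*e2 + 8*e3 - 10*e123


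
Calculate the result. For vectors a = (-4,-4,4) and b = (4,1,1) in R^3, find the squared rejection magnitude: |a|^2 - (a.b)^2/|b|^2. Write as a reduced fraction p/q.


|a|^2 = (-4)^2 + (-4)^2 + 4^2 = 48
|b|^2 = 4^2 + 1^2 + 1^2 = 18
a . b = (-4)*4 + (-4)*1 + 4*1 = -16
(a.b)^2 = (-16)^2 = 256
|rej|^2 = 48 - 256/18
= (864 - 256)/18
= 608/18
In lowest terms: 304/9


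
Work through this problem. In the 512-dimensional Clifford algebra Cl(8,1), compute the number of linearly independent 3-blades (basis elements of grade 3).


Number of grade-k basis blades in Cl(p,q) with n = p + q is C(n, k).
n = 8 + 1 = 9
C(9, 3) = 9! / (3! * 6!)
= 362880 / (6 * 720)
= 84


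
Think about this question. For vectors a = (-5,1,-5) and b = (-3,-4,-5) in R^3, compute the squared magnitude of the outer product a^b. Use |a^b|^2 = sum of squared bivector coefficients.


a wedge b = (a1*b2 - a2*b1)*e12 + (a1*b3 - a3*b1)*e13 + (a2*b3 - a3*b2)*e23
e12 coeff: (-5)*(-4) - 1*(-3) = 20 - (-3) = 23
e13 coeff: (-5)*(-5) - (-5)*(-3) = 25 - 15 = 10
e23 coeff: 1*(-5) - (-5)*(-4) = -5 - 20 = -25
|a wedge b|^2 = 23^2 + 10^2 + (-25)^2
= 529 + 100 + 625
= 1254


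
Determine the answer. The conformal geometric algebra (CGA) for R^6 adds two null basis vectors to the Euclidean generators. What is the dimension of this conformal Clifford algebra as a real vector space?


The conformal model of R^6 uses Cl(7,1): the 6 Euclidean generators plus two extra orthogonal generators e+ (e+^2 = +1) and e- (e-^2 = -1), from which the null vectors e0, einf are built.
Number of generators m = 6 + 2 = 8.
dim Cl(p,q) = 2^m = 2^8 = 256


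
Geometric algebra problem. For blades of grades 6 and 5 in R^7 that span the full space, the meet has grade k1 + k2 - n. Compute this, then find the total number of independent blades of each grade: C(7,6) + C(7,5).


Meet grade = grade(A) + grade(B) - n
= 6 + 5 - 7 = 4
C(7,6) = 7
C(7,5) = 21
dim_A + dim_B = 7 + 21 = 28


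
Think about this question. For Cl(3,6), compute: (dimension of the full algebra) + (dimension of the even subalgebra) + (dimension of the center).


n = 3 + 6 = 9
Total dim = 2^9 = 512
Even subalgebra dim = 2^8 = 256
n is odd, so center dim = 2
Sum = 512 + 256 + 2 = 770


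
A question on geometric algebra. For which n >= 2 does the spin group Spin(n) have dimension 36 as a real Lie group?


dim Spin(n) = dim so(n) = n(n-1)/2.
Solve n(n-1)/2 = 36, i.e. n^2 - n - 72 = 0.
Discriminant = 1 + 8*36 = 289
n = (1 + sqrt(289))/2 = (1 + 17)/2 = 9


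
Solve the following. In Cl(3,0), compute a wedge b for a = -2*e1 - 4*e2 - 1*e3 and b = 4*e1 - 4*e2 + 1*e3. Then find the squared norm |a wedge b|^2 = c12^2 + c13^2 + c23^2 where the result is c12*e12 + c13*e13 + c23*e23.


a wedge b = (a1*b2 - a2*b1)*e12 + (a1*b3 - a3*b1)*e13 + (a2*b3 - a3*b2)*e23
e12 coeff: (-2)*(-4) - (-4)*4 = 8 - (-16) = 24
e13 coeff: (-2)*1 - (-1)*4 = -2 - (-4) = 2
e23 coeff: (-4)*1 - (-1)*(-4) = -4 - 4 = -8
|a wedge b|^2 = 24^2 + 2^2 + (-8)^2
= 576 + 4 + 64
= 644


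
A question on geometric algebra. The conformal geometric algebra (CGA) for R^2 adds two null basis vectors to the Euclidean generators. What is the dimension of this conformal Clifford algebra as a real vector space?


The conformal model of R^2 uses Cl(3,1): the 2 Euclidean generators plus two extra orthogonal generators e+ (e+^2 = +1) and e- (e-^2 = -1), from which the null vectors e0, einf are built.
Number of generators m = 2 + 2 = 4.
dim Cl(p,q) = 2^m = 2^4 = 16


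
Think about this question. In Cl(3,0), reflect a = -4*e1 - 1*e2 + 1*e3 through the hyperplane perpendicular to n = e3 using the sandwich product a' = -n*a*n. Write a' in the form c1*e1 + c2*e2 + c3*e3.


Reflection formula: a' = -n*a*n, with n = e3 (unit vector, n^2 = 1).
For reflection through hyperplane perp to e3:
The component along e3 flips sign, others stay.
a = (-4, -1, 1)
a' = (-4, -1, -1)
a' = -4*e1 - 1*e2 - 1*e3


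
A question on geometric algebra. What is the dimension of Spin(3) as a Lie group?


Spin(n) double-covers SO(n); both have Lie algebra so(n) of dimension n(n-1)/2.
n = 3
n(n-1) = 3 * 2 = 6
dim Spin(3) = 6/2 = 3


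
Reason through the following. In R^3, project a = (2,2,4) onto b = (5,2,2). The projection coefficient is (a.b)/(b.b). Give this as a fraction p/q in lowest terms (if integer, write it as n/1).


Projection coefficient = (a . b) / (b . b)
a . b = 2*5 + 2*2 + 4*2
= 10 + 4 + 8 = 22
b . b = 5^2 + 2^2 + 2^2
= 25 + 4 + 4 = 33
Coefficient = 22/33
In lowest terms: 2/3


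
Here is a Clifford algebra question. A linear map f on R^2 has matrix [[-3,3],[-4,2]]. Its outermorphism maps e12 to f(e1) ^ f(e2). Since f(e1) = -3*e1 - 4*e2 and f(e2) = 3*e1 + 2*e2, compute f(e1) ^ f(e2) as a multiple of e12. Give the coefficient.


The outermorphism of a linear map f sends e1^e2 to f(e1)^f(e2).
f(e1) = -3*e1 - 4*e2
f(e2) = 3*e1 + 2*e2
f(e1) ^ f(e2) = (-3*e1 - 4*e2) ^ (3*e1 + 2*e2)
= (-3)*2*e12 + (-4)*3*e21
= (-6 - (-12))*e12
= 6*e12
Coefficient = 6


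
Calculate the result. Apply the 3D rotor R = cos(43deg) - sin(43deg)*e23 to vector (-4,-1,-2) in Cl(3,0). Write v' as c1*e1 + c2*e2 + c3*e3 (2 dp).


Rotor R = cos(43deg) - sin(43deg)*e23
Rotation angle theta = 2 * 43 = 86 degrees in the e23 plane (e2 -> e3).
The component perpendicular to the plane (e1) is invariant: v'_1 = v1 = -4.00
cos(86deg) = 0.0698, sin(86deg) = 0.9976
v'_2 = v2*cos(theta) - v3*sin(theta) = -1*0.0698 - (-2)*0.9976 = 1.93
v'_3 = v2*sin(theta) + v3*cos(theta) = -1*0.9976 + (-2)*0.0698 = -1.14
v' = -4.00*e1 + 1.93*e2 - 1.14*e3


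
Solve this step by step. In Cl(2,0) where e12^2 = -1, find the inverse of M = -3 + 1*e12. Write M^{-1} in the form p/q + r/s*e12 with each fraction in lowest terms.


M = -3 + 1*e12, where e12^2 = -1.
Since M commutes with its reverse ~M = a - b*e12, M * ~M = a^2 - b^2*e12^2 = a^2 + b^2.
So M^{-1} = ~M / (a^2 + b^2) = (a - b*e12)/(a^2 + b^2).
a^2 + b^2 = 9 + 1 = 10
Scalar part = -3/10 = -3/10
Bivector coeff = -1/10 = -1/10
M^{-1} = -3/10 - 1/10*e12


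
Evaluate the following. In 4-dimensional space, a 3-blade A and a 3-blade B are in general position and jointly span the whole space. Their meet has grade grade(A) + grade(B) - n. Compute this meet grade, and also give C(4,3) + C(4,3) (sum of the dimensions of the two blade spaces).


Meet grade = grade(A) + grade(B) - n
= 3 + 3 - 4 = 2
C(4,3) = 4
C(4,3) = 4
dim_A + dim_B = 4 + 4 = 8


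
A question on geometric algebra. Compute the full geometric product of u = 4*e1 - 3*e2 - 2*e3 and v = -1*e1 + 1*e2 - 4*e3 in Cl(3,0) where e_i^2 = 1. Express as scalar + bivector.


In Cl(3,0): e_i^2 = 1, e_ie_j = -e_je_i for i != j.
Scalar part = u . v = 4*(-1) + (-3)*1 + (-2)*(-4)
= -4 + (-3) + 8 = 1
e12 coeff = 4*1 - (-3)*(-1) = 4 - 3 = 1
e13 coeff = 4*(-4) - (-2)*(-1) = -16 - 2 = -18
e23 coeff = (-3)*(-4) - (-2)*1 = 12 - (-2) = 14
uv = 1 + 1*e12 - 18*e13 + 14*e23


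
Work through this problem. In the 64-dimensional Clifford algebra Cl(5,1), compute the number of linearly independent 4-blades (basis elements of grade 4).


Number of grade-k basis blades in Cl(p,q) with n = p + q is C(n, k).
n = 5 + 1 = 6
C(6, 4) = 6! / (4! * 2!)
= 720 / (24 * 2)
= 15


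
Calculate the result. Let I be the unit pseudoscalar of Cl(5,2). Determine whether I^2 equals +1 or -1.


The pseudoscalar I = e1...e_n (product of all n generators) of Cl(p,q) satisfies I^2 = (-1)^(q + n(n-1)/2).
p = 5, q = 2, n = p + q = 7
n(n-1)/2 = 7 * 6 / 2 = 21
Exponent = q + n(n-1)/2 = 2 + 21 = 23
I^2 = (-1)^23 = -1


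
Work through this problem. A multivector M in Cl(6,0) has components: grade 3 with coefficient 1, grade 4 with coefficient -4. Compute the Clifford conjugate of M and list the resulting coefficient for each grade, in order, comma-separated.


Clifford conjugate sign for grade k: (-1)^(k(k+1)/2)
Grade 3: (-1)^(3*4/2) = (-1)^6 = 1, coeff 1 -> 1
Grade 4: (-1)^(4*5/2) = (-1)^10 = 1, coeff -4 -> -4
Conjugated coefficients: 1, -4


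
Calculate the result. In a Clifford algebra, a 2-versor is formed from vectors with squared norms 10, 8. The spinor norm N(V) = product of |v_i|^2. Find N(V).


Spinor norm N(V) = |v1|^2 * |v2|^2 * ... * |v2|^2
= 10 * 8
Running product: 10, 80
N(V) = 80


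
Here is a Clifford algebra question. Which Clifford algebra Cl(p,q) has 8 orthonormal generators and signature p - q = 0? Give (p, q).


We need p + q = 8 and p - q = 0.
Adding: 2p = 8 + 0 = 8, so p = 4.
Then q = 8 - 4 = 4.
(p, q) = (4, 4)


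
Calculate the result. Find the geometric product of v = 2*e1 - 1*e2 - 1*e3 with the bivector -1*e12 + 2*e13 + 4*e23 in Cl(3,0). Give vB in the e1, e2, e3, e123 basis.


vB has grade-1 (vector) and grade-3 (trivector) parts: vB = (v _| B) + (v ^ B).
Vector part <vB>_1:
  e1: -v2*b12 - v3*b13 = -(-1)*(-1) - (-1)*(2) = 1
  e2: v1*b12 - v3*b23 = (2)*(-1) - (-1)*(4) = 2
  e3: v1*b13 + v2*b23 = (2)*(2) + (-1)*(4) = 0
Trivector part <vB>_3:
  e123: v1*b23 - v2*b13 + v3*b12 = (2)*(4) - (-1)*(2) + (-1)*(-1) = 11
vB = 1*e1 + 2*e2 + 0*e3 + 11*e123


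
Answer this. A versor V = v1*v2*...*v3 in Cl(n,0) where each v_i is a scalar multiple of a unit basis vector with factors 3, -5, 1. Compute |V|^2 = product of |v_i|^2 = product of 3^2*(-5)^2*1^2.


Each vector v_i has |v_i|^2 = s_i^2
Squared scales: 3^2 = 9, (-5)^2 = 25, 1^2 = 1
|V|^2 = 9 * 25 * 1
= 225


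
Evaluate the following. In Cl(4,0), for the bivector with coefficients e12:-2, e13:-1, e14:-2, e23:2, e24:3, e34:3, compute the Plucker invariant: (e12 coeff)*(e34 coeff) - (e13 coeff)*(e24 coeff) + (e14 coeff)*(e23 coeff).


Plucker relation: af - be + cd
a*f = (-2)*3 = -6
b*e = (-1)*3 = -3
c*d = (-2)*2 = -4
af - be + cd = -6 - (-3) + (-4)
= -7


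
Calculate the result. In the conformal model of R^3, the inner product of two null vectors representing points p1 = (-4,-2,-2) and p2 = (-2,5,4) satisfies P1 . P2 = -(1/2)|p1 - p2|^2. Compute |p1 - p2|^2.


p1 - p2 = (-2, -7, -6)
|p1 - p2|^2 = (-2)^2 + (-7)^2 + (-6)^2
= 4 + 49 + 36
= 89


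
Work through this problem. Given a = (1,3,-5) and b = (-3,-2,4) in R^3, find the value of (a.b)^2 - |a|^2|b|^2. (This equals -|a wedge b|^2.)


a . b = 1*(-3) + 3*(-2) + (-5)*4
= -3 + (-6) + (-20) = -29
|a|^2 = 1^2 + 3^2 + (-5)^2 = 35
|b|^2 = (-3)^2 + (-2)^2 + 4^2 = 29
(a.b)^2 = (-29)^2 = 841
|a|^2 * |b|^2 = 35 * 29 = 1015
Result = 841 - 1015 = -174


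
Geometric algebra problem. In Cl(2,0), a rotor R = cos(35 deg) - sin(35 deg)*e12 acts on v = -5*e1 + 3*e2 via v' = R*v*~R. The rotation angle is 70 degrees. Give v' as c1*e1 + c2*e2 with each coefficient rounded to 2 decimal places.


Rotor R = cos(35deg) - sin(35deg)*e12
Rotation angle theta = 2 * 35 = 70 degrees
v' = R*v*~R rotates v by theta.
cos(70deg) = 0.3420, sin(70deg) = 0.9397
v'_1 = -5*cos(70deg) - 3*sin(70deg)
= -5*0.3420 - 3*0.9397
= -4.53
v'_2 = -5*sin(70deg) + 3*cos(70deg)
= -5*0.9397 + 3*0.3420
= -3.67
v' = -4.53*e1 - 3.67*e2


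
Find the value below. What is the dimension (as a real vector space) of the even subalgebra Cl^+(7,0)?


Even subalgebra dimension = 2^(n-1)
n = 7 + 0 = 7
2^(7 - 1) = 2^6 = 64
Verification: sum of C(7,k) for even k = 1 + 21 + 35 + 7 = 64
Result = 64


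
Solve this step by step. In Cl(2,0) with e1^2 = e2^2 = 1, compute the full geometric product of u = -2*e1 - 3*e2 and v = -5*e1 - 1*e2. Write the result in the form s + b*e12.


Expand: (-2*e1 - 3*e2)(-5*e1 - 1*e2)
= (-2)*(-5)*e1e1 + (-2)*(-1)*e1e2 + (-3)*(-5)*e2e1 + (-3)*(-1)*e2e2
Using e1^2 = e2^2 = 1, e2e1 = -e1e2:
Scalar part s = (-2)*(-5) + (-3)*(-1) = 10 + 3 = 13
Bivector part b = (-2)*(-1) - (-3)*(-5) = 2 - 15 = -13
uv = 13 - 13*e12


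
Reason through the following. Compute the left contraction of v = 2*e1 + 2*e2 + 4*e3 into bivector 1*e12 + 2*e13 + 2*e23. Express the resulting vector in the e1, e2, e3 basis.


Left contraction v _| B = <vB>_1 (grade-1 part of the geometric product vB).
Using e1_|e12 = e2, e2_|e12 = -e1, e1_|e13 = e3, e3_|e13 = -e1, e2_|e23 = e3, e3_|e23 = -e2:
e1 coeff: -v2*b12 - v3*b13 = -(2)*(1) - (4)*(2) = -10
e2 coeff: v1*b12 - v3*b23 = (2)*(1) - (4)*(2) = -6
e3 coeff: v1*b13 + v2*b23 = (2)*(2) + (2)*(2) = 8
v _| B = -10*e1 - 6*e2 + 8*e3


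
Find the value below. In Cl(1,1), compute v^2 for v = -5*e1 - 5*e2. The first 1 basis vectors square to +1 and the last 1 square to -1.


v^2 = sum of c_i^2 * e_i^2
Positive signature terms (e_i^2 = +1): (-5)^2 = 25
Negative signature terms (e_j^2 = -1): (-5)^2 = 25
v^2 = 25 - 25 = 0


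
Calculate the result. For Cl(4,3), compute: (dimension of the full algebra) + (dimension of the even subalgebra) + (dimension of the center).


n = 4 + 3 = 7
Total dim = 2^7 = 128
Even subalgebra dim = 2^6 = 64
n is odd, so center dim = 2
Sum = 128 + 64 + 2 = 194


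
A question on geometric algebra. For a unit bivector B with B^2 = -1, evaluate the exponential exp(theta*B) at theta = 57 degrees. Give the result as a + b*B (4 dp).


For a unit bivector B with B^2 = -1, the exponential series gives
e^(theta*B) = cos(theta) + sin(theta)*B (the GA analogue of Euler's formula).
theta = 57 degrees = 0.994838 rad
cos(57 deg) = 0.5446
sin(57 deg) = 0.8387
exp(theta*B) = 0.5446 + 0.8387*B


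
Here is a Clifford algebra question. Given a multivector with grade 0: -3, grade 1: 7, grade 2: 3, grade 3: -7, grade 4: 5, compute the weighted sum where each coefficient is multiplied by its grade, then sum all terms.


Grade-weighted sum = sum of grade_k * coefficient_k
0*(-3) = 0
1*7 = 7
2*3 = 6
3*(-7) = -21
4*5 = 20
Total = 0 + 7 + 6 + (-21) + 20 = 12


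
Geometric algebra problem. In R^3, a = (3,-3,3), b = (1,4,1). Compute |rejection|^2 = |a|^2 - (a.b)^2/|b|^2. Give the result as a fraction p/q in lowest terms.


|a|^2 = 3^2 + (-3)^2 + 3^2 = 27
|b|^2 = 1^2 + 4^2 + 1^2 = 18
a . b = 3*1 + (-3)*4 + 3*1 = -6
(a.b)^2 = (-6)^2 = 36
|rej|^2 = 27 - 36/18
= (486 - 36)/18
= 450/18
In lowest terms: 25/1


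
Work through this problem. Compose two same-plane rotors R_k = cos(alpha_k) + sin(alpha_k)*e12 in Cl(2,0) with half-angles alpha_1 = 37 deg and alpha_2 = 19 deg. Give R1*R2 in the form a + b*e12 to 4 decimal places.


Same-plane rotors commute and their half-angles add:
R1*R2 = cos(a1 + a2) + sin(a1 + a2)*e12.
a1 + a2 = 37 + 19 = 56 deg
cos(56 deg) = 0.5592
sin(56 deg) = 0.8290
R1*R2 = 0.5592 + 0.8290*e12


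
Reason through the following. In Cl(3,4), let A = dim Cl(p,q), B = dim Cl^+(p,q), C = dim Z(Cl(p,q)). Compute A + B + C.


n = 3 + 4 = 7
Total dim = 2^7 = 128
Even subalgebra dim = 2^6 = 64
n is odd, so center dim = 2
Sum = 128 + 64 + 2 = 194


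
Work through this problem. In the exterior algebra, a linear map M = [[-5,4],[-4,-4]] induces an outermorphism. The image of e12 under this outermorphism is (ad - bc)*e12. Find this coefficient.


The outermorphism of a linear map f sends e1^e2 to f(e1)^f(e2).
f(e1) = -5*e1 - 4*e2
f(e2) = 4*e1 - 4*e2
f(e1) ^ f(e2) = (-5*e1 - 4*e2) ^ (4*e1 - 4*e2)
= (-5)*(-4)*e12 + (-4)*4*e21
= (20 - (-16))*e12
= 36*e12
Coefficient = 36


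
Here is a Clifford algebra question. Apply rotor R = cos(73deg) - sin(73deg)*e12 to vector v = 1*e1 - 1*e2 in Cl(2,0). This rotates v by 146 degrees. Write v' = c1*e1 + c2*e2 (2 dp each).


Rotor R = cos(73deg) - sin(73deg)*e12
Rotation angle theta = 2 * 73 = 146 degrees
v' = R*v*~R rotates v by theta.
cos(146deg) = -0.8290, sin(146deg) = 0.5592
v'_1 = 1*cos(146deg) - (-1)*sin(146deg)
= 1*(-0.8290) - (-1)*0.5592
= -0.27
v'_2 = 1*sin(146deg) + (-1)*cos(146deg)
= 1*0.5592 + (-1)*(-0.8290)
= 1.39
v' = -0.27*e1 + 1.39*e2


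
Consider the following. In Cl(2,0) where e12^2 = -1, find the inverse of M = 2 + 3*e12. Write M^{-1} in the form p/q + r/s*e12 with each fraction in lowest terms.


M = 2 + 3*e12, where e12^2 = -1.
Since M commutes with its reverse ~M = a - b*e12, M * ~M = a^2 - b^2*e12^2 = a^2 + b^2.
So M^{-1} = ~M / (a^2 + b^2) = (a - b*e12)/(a^2 + b^2).
a^2 + b^2 = 4 + 9 = 13
Scalar part = 2/13 = 2/13
Bivector coeff = -3/13 = -3/13
M^{-1} = 2/13 - 3/13*e12
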